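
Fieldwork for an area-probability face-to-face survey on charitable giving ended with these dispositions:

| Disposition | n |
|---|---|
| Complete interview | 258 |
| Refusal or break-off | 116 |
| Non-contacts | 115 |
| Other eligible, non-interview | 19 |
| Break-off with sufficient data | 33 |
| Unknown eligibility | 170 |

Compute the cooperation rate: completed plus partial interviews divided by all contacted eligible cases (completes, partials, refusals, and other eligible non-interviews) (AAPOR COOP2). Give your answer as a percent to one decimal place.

Num: 258 + 33 = 291
Denom: 258 + 33 + 116 + 19 = 426
COOP2 = 291 / 426 = 0.6831

68.3%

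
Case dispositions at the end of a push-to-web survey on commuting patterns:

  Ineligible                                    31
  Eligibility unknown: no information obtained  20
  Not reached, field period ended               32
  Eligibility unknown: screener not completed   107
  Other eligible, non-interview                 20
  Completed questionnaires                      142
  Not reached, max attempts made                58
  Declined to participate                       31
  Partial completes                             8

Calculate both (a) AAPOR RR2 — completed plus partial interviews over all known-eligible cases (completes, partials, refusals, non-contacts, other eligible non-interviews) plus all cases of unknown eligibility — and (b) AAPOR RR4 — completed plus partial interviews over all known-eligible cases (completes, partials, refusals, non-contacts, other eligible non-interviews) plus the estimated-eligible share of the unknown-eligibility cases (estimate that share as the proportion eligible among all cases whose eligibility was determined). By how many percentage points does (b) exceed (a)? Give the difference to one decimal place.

1.1

Never reached = 32 + 58 = 90
Unknown if eligible = 107 + 20 = 127
Numerator = 142 + 8 = 150
Base = 142 + 8 + 31 + 90 + 20 + 127 = 418
RR2 = 150 / 418 = 0.3589
Known eligible = 142 + 8 + 31 + 90 + 20 = 291
e = 291 / (291 + 31) = 291 / 322 = 0.9037
Eligible share of unknowns = 0.9037 × 127 = 114.77
Base = 291 + 114.77 = 405.77
RR4 = 150 / 405.77 = 0.3697
Difference = 36.97 − 35.89 = 1.08 percentage points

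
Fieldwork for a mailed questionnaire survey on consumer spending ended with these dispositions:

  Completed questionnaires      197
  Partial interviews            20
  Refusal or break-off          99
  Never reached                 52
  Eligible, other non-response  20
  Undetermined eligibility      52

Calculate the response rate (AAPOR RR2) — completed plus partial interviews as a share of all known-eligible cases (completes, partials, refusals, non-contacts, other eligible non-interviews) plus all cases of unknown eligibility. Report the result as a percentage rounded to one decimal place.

Num → 197 + 20 = 217
Base → 197 + 20 + 99 + 52 + 20 + 52 = 440
RR2 = 217 / 440 = 0.4932

49.3%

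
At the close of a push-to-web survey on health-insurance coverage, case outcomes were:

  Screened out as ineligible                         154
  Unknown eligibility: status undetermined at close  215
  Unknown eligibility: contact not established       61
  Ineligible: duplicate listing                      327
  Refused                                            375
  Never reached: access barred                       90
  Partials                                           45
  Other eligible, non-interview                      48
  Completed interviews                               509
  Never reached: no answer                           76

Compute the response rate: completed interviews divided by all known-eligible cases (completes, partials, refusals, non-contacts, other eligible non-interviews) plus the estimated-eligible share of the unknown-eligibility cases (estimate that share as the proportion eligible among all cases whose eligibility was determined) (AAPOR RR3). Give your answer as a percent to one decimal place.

38.1%

Never reached = 76 + 90 = 166
Eligibility not determined = 61 + 215 = 276
Out of scope = 154 + 327 = 481
Numerator = 509
Determined eligible = 509 + 45 + 375 + 166 + 48 = 1143
e = 1143 / (1143 + 481) = 1143 / 1624 = 0.7038
e × U = 0.7038 × 276 = 194.25
Denominator = 1143 + 194.25 = 1337.25
RR3 = 509 / 1337.25 = 0.3806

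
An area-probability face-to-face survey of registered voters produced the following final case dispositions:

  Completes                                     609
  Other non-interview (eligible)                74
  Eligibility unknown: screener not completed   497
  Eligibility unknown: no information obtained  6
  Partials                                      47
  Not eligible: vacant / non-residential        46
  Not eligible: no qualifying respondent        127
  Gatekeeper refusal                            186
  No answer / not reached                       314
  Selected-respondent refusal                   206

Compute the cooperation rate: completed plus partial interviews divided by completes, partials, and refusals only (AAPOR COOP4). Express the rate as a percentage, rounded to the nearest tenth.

Refusals = 186 + 206 = 392
Undetermined eligibility = 497 + 6 = 503
Screened out, ineligible = 127 + 46 = 173
Top: 609 + 47 = 656
Denom: 609 + 47 + 392 = 1048
COOP4 = 656 / 1048 = 0.6260

62.6%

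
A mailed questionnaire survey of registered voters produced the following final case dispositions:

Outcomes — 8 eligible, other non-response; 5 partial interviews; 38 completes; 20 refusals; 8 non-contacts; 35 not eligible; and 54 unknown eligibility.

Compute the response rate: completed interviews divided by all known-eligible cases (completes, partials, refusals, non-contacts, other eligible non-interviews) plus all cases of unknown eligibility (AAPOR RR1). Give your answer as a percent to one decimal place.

28.6%

Top: 38
Denominator: 38 + 5 + 20 + 8 + 8 + 54 = 133
RR1 = 38 / 133 = 0.2857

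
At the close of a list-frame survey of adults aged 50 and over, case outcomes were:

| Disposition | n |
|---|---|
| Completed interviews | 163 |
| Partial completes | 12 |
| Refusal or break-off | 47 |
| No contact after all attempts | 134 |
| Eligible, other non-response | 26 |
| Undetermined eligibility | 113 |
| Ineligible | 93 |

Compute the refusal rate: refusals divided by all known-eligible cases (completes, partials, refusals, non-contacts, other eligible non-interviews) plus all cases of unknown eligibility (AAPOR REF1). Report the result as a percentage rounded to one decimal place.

9.5%

Numerator = 47
Base = 163 + 12 + 47 + 134 + 26 + 113 = 495
REF1 = 47 / 495 = 0.0949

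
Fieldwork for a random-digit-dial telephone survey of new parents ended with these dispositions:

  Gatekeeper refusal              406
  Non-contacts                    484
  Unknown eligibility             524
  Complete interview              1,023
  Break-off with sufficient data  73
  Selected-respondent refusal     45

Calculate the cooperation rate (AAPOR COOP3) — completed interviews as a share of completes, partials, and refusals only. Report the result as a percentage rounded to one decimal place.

66.1%

Declined to participate = 406 + 45 = 451
Numerator → 1023
Base → 1023 + 73 + 451 = 1547
COOP3 = 1023 / 1547 = 0.6613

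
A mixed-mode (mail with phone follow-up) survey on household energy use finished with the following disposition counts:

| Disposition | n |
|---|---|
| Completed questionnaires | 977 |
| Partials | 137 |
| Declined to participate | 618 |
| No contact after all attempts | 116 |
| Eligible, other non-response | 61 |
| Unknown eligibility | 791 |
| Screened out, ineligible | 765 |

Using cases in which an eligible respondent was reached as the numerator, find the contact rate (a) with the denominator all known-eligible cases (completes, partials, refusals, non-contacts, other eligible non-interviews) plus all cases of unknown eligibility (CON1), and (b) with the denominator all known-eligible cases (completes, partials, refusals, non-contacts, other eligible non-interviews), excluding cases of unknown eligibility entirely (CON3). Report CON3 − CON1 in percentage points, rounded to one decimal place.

Num → 977 + 137 + 618 + 61 = 1793
Denominator → 977 + 137 + 618 + 116 + 61 + 791 = 2700
CON1 = 1793 / 2700 = 0.6641
Denominator → 977 + 137 + 618 + 116 + 61 = 1909
CON3 = 1793 / 1909 = 0.9392
Difference = 93.92 − 66.41 = 27.51 percentage points

27.5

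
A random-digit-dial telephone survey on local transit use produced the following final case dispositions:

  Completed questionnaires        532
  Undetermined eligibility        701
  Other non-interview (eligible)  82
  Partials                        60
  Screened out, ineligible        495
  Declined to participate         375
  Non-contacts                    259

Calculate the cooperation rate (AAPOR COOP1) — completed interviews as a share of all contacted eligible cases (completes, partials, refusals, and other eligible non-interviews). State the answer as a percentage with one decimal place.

Num: 532
Base: 532 + 60 + 375 + 82 = 1049
COOP1 = 532 / 1049 = 0.5071

50.7%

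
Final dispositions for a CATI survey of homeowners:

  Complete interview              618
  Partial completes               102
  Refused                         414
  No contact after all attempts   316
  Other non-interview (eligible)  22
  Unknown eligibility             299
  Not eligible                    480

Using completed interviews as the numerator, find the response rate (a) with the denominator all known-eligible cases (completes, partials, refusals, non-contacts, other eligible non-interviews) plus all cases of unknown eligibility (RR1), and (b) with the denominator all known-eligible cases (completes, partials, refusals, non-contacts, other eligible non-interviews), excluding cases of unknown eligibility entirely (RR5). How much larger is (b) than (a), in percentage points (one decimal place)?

7.1

Numerator = 618
Denominator = 618 + 102 + 414 + 316 + 22 + 299 = 1771
RR1 = 618 / 1771 = 0.3490
Denominator = 618 + 102 + 414 + 316 + 22 = 1472
RR5 = 618 / 1472 = 0.4198
Difference = 41.98 − 34.90 = 7.08 percentage points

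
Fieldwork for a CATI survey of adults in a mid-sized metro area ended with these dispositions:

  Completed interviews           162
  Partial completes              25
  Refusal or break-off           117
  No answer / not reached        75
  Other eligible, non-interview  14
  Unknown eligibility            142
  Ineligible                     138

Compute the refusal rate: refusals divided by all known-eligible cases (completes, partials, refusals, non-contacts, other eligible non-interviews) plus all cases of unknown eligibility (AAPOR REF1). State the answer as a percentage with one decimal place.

21.9%

Numerator → 117
Denom → 162 + 25 + 117 + 75 + 14 + 142 = 535
REF1 = 117 / 535 = 0.2187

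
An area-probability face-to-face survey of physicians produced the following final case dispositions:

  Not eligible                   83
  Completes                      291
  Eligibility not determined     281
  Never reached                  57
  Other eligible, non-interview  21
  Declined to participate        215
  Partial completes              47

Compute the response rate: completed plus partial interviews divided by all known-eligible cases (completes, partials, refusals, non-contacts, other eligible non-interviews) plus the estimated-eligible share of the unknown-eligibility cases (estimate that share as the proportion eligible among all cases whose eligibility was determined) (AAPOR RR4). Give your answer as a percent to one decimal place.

Top: 291 + 47 = 338
Eligible (known): 291 + 47 + 215 + 57 + 21 = 631
e = 631 / (631 + 83) = 631 / 714 = 0.8838
e × U: 0.8838 × 281 = 248.35
Base: 631 + 248.35 = 879.35
RR4 = 338 / 879.35 = 0.3844

38.4%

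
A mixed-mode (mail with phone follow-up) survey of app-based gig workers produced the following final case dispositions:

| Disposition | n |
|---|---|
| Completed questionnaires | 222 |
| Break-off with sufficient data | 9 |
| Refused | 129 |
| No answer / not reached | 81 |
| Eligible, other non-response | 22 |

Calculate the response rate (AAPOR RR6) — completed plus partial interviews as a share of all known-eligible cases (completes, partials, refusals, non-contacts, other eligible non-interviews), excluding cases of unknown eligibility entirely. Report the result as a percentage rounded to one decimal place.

49.9%

Top = 222 + 9 = 231
Base = 222 + 9 + 129 + 81 + 22 = 463
RR6 = 231 / 463 = 0.4989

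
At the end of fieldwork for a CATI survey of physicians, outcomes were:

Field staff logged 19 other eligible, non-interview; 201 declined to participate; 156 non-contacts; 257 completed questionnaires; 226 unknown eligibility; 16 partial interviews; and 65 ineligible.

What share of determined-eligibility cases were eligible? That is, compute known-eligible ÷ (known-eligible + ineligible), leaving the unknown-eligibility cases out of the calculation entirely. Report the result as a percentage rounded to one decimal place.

90.9%

Known eligible = 257 + 16 + 201 + 156 + 19 = 649
e = 649 / (649 + 65) = 649 / 714 = 0.9090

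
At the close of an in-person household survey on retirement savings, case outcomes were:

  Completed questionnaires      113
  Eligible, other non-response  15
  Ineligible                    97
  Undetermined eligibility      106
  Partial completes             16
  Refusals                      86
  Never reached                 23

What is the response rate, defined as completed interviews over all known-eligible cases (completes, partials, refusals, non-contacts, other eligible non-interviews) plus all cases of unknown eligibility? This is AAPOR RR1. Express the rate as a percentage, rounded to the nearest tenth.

31.5%

Top = 113
Denominator = 113 + 16 + 86 + 23 + 15 + 106 = 359
RR1 = 113 / 359 = 0.3148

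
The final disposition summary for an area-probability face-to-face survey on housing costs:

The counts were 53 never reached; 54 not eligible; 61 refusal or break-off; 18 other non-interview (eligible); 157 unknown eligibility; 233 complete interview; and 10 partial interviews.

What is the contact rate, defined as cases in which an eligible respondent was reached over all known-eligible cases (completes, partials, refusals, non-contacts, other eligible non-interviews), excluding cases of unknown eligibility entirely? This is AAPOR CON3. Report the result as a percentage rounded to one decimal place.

Numerator: 233 + 10 + 61 + 18 = 322
Base: 233 + 10 + 61 + 53 + 18 = 375
CON3 = 322 / 375 = 0.8587

85.9%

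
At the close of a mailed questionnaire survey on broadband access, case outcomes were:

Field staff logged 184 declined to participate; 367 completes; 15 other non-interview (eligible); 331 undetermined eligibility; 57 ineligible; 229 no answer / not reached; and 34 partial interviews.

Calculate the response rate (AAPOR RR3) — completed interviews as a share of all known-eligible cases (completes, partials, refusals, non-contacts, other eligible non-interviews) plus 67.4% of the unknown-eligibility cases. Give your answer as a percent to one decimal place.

Top = 367
Eligible (known) = 367 + 34 + 184 + 229 + 15 = 829
Eligible share of unknowns = 0.6740 × 331 = 223.09
Denom = 829 + 223.09 = 1052.09
RR3 = 367 / 1052.09 = 0.3488

34.9%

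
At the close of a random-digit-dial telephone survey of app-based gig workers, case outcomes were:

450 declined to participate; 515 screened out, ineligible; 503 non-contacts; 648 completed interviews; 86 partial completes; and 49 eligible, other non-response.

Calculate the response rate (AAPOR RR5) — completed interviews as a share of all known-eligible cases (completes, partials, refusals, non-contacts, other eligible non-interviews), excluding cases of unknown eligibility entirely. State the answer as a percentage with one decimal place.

37.3%

Numerator: 648
Base: 648 + 86 + 450 + 503 + 49 = 1736
RR5 = 648 / 1736 = 0.3733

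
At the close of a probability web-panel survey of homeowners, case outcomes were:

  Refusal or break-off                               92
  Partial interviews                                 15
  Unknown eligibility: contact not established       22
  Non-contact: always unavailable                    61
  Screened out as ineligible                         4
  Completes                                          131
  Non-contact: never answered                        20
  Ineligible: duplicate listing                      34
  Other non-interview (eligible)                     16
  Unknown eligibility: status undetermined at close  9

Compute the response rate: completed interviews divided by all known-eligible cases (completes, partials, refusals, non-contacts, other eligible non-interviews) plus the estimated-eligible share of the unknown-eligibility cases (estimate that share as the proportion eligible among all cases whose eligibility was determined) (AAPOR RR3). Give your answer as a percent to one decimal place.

36.1%

Non-contacts = 20 + 61 = 81
Unknown eligibility = 22 + 9 = 31
Not eligible = 4 + 34 = 38
Num → 131
Known eligible → 131 + 15 + 92 + 81 + 16 = 335
e = 335 / (335 + 38) = 335 / 373 = 0.8981
e × U → 0.8981 × 31 = 27.84
Base → 335 + 27.84 = 362.84
RR3 = 131 / 362.84 = 0.3610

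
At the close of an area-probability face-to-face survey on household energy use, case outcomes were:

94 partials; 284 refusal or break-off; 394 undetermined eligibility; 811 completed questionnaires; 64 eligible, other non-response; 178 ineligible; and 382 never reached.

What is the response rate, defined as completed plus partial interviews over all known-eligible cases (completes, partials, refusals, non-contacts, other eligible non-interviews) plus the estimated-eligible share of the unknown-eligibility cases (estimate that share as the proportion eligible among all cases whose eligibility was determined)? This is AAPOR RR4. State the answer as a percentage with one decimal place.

Num → 811 + 94 = 905
Known eligible → 811 + 94 + 284 + 382 + 64 = 1635
e = 1635 / (1635 + 178) = 1635 / 1813 = 0.9018
Estimated eligible among unknowns → 0.9018 × 394 = 355.31
Denom → 1635 + 355.31 = 1990.31
RR4 = 905 / 1990.31 = 0.4547

45.5%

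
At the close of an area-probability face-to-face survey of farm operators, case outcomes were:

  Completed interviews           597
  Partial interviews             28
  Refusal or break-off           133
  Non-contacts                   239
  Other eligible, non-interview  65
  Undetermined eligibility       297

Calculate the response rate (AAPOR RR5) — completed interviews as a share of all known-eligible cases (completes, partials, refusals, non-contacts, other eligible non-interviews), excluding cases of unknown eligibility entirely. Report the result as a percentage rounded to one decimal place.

Num = 597
Base = 597 + 28 + 133 + 239 + 65 = 1062
RR5 = 597 / 1062 = 0.5621

56.2%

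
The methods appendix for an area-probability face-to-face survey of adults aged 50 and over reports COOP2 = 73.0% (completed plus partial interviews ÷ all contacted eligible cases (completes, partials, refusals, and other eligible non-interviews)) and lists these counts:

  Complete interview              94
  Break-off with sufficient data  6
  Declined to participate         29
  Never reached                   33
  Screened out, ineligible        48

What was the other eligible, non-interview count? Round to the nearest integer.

Numerator: 94 + 6 = 100
COOP2 = 100 / D = 0.730
D = 100 / 0.730 = 137.0
Rest of base = 129
other eligible, non-interview = 137.0 − 129 ≈ 8

8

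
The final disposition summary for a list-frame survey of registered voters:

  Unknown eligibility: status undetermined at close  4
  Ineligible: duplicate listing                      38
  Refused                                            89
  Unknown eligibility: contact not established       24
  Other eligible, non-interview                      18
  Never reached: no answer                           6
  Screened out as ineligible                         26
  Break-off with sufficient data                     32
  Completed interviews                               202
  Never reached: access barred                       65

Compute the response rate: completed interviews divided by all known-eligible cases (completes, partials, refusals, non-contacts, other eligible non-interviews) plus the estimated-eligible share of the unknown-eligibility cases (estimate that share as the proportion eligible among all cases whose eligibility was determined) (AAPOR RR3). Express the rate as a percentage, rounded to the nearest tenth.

Non-contacts = 6 + 65 = 71
Undetermined eligibility = 24 + 4 = 28
Out of scope = 26 + 38 = 64
Num = 202
Known eligible = 202 + 32 + 89 + 71 + 18 = 412
e = 412 / (412 + 64) = 412 / 476 = 0.8655
Eligible share of unknowns = 0.8655 × 28 = 24.23
Base = 412 + 24.23 = 436.23
RR3 = 202 / 436.23 = 0.4631

46.3%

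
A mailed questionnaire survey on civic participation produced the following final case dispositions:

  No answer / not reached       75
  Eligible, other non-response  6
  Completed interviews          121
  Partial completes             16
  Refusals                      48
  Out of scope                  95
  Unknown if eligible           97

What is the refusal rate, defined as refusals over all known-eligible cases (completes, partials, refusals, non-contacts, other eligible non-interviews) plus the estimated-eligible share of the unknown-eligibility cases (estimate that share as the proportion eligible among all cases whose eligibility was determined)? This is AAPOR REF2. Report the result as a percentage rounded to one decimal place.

Numerator: 48
Determined eligible: 121 + 16 + 48 + 75 + 6 = 266
e = 266 / (266 + 95) = 266 / 361 = 0.7368
Estimated eligible among unknowns: 0.7368 × 97 = 71.47
Base: 266 + 71.47 = 337.47
REF2 = 48 / 337.47 = 0.1422

14.2%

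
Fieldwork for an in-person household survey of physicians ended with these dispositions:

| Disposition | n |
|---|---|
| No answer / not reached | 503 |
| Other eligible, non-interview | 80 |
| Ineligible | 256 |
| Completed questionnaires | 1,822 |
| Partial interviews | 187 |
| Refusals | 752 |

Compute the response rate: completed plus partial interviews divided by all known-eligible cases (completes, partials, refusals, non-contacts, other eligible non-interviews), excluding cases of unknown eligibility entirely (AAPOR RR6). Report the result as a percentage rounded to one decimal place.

Numerator → 1822 + 187 = 2009
Denom → 1822 + 187 + 752 + 503 + 80 = 3344
RR6 = 2009 / 3344 = 0.6008

60.1%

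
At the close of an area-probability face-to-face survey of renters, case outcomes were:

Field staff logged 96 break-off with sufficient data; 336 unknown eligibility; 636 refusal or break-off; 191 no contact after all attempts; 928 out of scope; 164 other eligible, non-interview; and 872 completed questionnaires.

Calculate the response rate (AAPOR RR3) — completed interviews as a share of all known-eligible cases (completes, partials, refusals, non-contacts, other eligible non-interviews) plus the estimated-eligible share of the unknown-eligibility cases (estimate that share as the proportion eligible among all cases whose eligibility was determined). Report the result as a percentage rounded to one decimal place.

39.9%

Numerator = 872
Known eligible = 872 + 96 + 636 + 191 + 164 = 1959
e = 1959 / (1959 + 928) = 1959 / 2887 = 0.6786
e × U = 0.6786 × 336 = 228.01
Denom = 1959 + 228.01 = 2187.01
RR3 = 872 / 2187.01 = 0.3987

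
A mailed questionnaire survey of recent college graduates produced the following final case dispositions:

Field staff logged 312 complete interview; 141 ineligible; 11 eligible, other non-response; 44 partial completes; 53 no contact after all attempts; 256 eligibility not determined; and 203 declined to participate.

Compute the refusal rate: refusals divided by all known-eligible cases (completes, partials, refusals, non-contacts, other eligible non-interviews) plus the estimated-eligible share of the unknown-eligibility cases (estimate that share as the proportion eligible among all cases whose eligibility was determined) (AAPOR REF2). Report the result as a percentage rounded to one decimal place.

24.4%

Num → 203
Known eligible → 312 + 44 + 203 + 53 + 11 = 623
e = 623 / (623 + 141) = 623 / 764 = 0.8154
e × U → 0.8154 × 256 = 208.74
Denominator → 623 + 208.74 = 831.74
REF2 = 203 / 831.74 = 0.2441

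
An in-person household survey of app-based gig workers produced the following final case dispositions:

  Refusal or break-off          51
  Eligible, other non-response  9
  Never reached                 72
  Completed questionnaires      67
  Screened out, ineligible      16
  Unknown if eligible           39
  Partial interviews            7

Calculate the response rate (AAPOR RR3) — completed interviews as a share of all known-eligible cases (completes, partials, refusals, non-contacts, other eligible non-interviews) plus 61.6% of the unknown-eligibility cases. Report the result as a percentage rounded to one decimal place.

29.1%

Numerator: 67
Known eligible: 67 + 7 + 51 + 72 + 9 = 206
e × U: 0.6160 × 39 = 24.02
Base: 206 + 24.02 = 230.02
RR3 = 67 / 230.02 = 0.2913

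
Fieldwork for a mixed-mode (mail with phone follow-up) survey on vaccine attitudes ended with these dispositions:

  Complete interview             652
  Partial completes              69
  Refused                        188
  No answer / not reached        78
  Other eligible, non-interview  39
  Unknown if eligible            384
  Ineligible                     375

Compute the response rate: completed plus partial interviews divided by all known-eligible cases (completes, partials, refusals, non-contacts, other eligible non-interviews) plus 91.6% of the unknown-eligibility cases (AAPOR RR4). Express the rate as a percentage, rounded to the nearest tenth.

Numerator = 652 + 69 = 721
Determined eligible = 652 + 69 + 188 + 78 + 39 = 1026
Eligible share of unknowns = 0.9160 × 384 = 351.74
Denom = 1026 + 351.74 = 1377.74
RR4 = 721 / 1377.74 = 0.5233

52.3%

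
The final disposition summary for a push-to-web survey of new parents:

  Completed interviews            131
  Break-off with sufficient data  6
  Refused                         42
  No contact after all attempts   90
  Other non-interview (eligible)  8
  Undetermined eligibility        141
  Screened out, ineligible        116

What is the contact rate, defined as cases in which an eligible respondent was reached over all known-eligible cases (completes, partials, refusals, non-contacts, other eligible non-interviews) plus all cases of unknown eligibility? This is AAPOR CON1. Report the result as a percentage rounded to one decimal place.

Top = 131 + 6 + 42 + 8 = 187
Denom = 131 + 6 + 42 + 90 + 8 + 141 = 418
CON1 = 187 / 418 = 0.4474

44.7%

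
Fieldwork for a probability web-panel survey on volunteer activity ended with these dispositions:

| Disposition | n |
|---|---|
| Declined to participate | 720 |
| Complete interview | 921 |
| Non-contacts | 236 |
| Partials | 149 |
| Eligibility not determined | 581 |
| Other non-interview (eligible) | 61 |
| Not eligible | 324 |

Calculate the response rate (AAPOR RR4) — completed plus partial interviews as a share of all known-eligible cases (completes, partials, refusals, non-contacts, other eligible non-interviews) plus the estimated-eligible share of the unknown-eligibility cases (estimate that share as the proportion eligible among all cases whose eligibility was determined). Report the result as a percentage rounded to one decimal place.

41.3%

Num: 921 + 149 = 1070
Eligible (known): 921 + 149 + 720 + 236 + 61 = 2087
e = 2087 / (2087 + 324) = 2087 / 2411 = 0.8656
Estimated eligible among unknowns: 0.8656 × 581 = 502.91
Denominator: 2087 + 502.91 = 2589.91
RR4 = 1070 / 2589.91 = 0.4131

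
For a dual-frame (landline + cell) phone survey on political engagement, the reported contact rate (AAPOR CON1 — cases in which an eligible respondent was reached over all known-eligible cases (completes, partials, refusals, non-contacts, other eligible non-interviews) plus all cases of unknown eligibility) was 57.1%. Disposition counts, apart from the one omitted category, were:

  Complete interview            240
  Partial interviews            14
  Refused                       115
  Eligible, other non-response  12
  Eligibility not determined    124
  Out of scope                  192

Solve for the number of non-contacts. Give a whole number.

162

Num: 240 + 14 + 115 + 12 = 381
CON1 = 381 / D = 0.571
D = 381 / 0.571 = 667.3
Rest of base = 505
non-contacts = 667.3 − 505 ≈ 162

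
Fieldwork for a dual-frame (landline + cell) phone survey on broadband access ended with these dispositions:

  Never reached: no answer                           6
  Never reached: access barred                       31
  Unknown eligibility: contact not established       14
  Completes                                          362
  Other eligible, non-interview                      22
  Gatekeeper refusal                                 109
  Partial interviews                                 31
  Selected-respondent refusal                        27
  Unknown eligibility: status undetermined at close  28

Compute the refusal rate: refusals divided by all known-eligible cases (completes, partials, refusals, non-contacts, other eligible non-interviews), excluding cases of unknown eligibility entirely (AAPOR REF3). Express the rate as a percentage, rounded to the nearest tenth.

Refusal or break-off = 109 + 27 = 136
Non-contacts = 6 + 31 = 37
Undetermined eligibility = 14 + 28 = 42
Top: 136
Base: 362 + 31 + 136 + 37 + 22 = 588
REF3 = 136 / 588 = 0.2313

23.1%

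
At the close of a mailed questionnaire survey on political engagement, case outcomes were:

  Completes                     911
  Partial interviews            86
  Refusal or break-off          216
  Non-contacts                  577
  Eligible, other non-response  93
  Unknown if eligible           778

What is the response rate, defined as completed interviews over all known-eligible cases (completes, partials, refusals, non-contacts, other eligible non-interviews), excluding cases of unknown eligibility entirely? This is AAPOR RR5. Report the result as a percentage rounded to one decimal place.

48.4%

Numerator = 911
Denom = 911 + 86 + 216 + 577 + 93 = 1883
RR5 = 911 / 1883 = 0.4838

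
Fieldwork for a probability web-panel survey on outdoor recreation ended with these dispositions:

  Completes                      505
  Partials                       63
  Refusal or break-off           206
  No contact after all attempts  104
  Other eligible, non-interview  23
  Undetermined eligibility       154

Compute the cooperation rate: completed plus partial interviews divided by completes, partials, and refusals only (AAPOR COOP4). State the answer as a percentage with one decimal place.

Num = 505 + 63 = 568
Base = 505 + 63 + 206 = 774
COOP4 = 568 / 774 = 0.7339

73.4%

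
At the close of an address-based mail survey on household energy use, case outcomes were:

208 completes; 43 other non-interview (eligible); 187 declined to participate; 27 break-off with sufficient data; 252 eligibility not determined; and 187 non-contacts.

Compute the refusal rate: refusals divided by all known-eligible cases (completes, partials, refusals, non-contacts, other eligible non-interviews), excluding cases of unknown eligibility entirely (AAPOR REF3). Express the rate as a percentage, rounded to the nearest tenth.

Top: 187
Denominator: 208 + 27 + 187 + 187 + 43 = 652
REF3 = 187 / 652 = 0.2868

28.7%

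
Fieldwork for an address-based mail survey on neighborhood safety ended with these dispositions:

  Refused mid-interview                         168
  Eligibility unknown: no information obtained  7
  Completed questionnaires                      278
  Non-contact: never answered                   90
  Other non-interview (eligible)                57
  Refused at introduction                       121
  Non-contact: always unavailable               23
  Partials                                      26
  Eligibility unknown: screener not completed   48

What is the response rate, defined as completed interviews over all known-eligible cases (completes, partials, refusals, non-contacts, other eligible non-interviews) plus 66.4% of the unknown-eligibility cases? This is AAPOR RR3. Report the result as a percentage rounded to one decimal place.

34.8%

Refusals = 121 + 168 = 289
No answer / not reached = 90 + 23 = 113
Undetermined eligibility = 48 + 7 = 55
Num: 278
Eligible (known): 278 + 26 + 289 + 113 + 57 = 763
Eligible share of unknowns: 0.6640 × 55 = 36.52
Denom: 763 + 36.52 = 799.52
RR3 = 278 / 799.52 = 0.3477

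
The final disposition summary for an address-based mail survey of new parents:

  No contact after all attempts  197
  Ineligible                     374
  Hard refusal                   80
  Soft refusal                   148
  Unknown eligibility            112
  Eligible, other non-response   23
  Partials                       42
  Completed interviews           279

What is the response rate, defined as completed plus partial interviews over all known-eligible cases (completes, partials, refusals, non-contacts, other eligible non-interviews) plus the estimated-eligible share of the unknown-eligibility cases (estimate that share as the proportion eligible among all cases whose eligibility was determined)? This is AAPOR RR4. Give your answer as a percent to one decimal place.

38.0%

Refusal or break-off = 80 + 148 = 228
Num = 279 + 42 = 321
Determined eligible = 279 + 42 + 228 + 197 + 23 = 769
e = 769 / (769 + 374) = 769 / 1143 = 0.6728
e × U = 0.6728 × 112 = 75.35
Base = 769 + 75.35 = 844.35
RR4 = 321 / 844.35 = 0.3802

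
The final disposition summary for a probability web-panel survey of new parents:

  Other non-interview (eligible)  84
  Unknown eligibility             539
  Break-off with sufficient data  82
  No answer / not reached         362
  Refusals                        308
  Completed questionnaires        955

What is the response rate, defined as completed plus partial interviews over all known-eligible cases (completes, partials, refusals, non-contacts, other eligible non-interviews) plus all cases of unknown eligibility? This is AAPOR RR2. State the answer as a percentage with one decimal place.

Top: 955 + 82 = 1037
Denom: 955 + 82 + 308 + 362 + 84 + 539 = 2330
RR2 = 1037 / 2330 = 0.4451

44.5%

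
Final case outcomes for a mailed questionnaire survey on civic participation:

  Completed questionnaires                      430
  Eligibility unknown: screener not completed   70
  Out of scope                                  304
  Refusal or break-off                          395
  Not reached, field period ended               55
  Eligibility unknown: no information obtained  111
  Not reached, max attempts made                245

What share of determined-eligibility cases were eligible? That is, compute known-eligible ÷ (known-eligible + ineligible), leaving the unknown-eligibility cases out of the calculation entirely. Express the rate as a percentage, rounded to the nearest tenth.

78.7%

No answer / not reached = 55 + 245 = 300
Unknown eligibility = 70 + 111 = 181
Determined eligible: 430 + 395 + 300 = 1125
e = 1125 / (1125 + 304) = 1125 / 1429 = 0.7873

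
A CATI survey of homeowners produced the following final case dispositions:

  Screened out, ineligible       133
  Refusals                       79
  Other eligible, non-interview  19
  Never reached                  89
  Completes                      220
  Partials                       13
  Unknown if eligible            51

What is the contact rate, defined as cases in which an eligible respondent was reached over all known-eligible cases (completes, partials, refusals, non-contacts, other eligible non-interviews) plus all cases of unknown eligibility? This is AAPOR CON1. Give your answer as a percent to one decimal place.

70.3%

Top = 220 + 13 + 79 + 19 = 331
Denom = 220 + 13 + 79 + 89 + 19 + 51 = 471
CON1 = 331 / 471 = 0.7028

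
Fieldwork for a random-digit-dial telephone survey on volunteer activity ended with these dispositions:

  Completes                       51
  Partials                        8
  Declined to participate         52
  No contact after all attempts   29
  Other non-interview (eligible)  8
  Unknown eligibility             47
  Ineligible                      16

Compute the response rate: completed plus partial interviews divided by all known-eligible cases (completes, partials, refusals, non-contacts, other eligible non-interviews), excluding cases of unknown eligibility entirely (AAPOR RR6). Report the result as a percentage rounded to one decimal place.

Top → 51 + 8 = 59
Base → 51 + 8 + 52 + 29 + 8 = 148
RR6 = 59 / 148 = 0.3986

39.9%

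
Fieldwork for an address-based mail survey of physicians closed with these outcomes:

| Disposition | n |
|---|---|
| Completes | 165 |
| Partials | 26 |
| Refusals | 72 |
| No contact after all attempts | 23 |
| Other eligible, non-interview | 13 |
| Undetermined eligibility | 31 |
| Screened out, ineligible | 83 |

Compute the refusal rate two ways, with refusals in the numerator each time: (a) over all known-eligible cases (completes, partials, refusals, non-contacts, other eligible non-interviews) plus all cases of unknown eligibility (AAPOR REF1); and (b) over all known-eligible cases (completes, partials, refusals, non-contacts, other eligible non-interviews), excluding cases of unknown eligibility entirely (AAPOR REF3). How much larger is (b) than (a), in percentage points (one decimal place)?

Numerator = 72
Denom = 165 + 26 + 72 + 23 + 13 + 31 = 330
REF1 = 72 / 330 = 0.2182
Denom = 165 + 26 + 72 + 23 + 13 = 299
REF3 = 72 / 299 = 0.2408
Difference = 24.08 − 21.82 = 2.26 percentage points

2.3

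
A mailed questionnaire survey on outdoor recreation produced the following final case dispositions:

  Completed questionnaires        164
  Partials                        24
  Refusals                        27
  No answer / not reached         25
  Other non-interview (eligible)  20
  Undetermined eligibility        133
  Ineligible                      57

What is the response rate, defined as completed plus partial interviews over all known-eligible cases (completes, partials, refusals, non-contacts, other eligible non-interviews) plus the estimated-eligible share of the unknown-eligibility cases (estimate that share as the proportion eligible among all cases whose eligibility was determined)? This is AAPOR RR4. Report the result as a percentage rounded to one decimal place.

Top: 164 + 24 = 188
Determined eligible: 164 + 24 + 27 + 25 + 20 = 260
e = 260 / (260 + 57) = 260 / 317 = 0.8202
Estimated eligible among unknowns: 0.8202 × 133 = 109.09
Denominator: 260 + 109.09 = 369.09
RR4 = 188 / 369.09 = 0.5094

50.9%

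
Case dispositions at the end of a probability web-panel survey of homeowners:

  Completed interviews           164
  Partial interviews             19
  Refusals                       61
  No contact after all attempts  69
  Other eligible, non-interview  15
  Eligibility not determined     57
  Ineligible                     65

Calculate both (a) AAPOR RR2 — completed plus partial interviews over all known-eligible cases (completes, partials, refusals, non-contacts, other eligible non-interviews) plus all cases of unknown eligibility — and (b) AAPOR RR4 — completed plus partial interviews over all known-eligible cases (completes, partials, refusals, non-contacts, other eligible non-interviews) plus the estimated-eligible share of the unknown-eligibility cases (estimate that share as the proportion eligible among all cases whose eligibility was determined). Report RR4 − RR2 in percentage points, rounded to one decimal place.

1.2

Top = 164 + 19 = 183
Denominator = 164 + 19 + 61 + 69 + 15 + 57 = 385
RR2 = 183 / 385 = 0.4753
Known eligible = 164 + 19 + 61 + 69 + 15 = 328
e = 328 / (328 + 65) = 328 / 393 = 0.8346
e × U = 0.8346 × 57 = 47.57
Denominator = 328 + 47.57 = 375.57
RR4 = 183 / 375.57 = 0.4873
Difference = 48.73 − 47.53 = 1.20 percentage points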